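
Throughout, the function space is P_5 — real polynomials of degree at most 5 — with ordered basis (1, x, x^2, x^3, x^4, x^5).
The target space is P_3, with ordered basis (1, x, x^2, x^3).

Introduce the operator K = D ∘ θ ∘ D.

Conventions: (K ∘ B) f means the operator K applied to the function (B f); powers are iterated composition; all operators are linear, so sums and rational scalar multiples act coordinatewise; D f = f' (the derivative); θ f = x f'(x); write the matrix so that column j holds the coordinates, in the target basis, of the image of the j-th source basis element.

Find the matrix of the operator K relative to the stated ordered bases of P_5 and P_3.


the matrix is [[0, 0, 2, 0, 0, 0]; [0, 0, 0, 12, 0, 0]; [0, 0, 0, 0, 36, 0]; [0, 0, 0, 0, 0, 80]] (rows listed top to bottom)

image of 1: 0
image of x: 0
image of x^2: 2
image of x^3: 12x
image of x^4: 36x^2
image of x^5: 80x^3
each image's coordinates form column j of the matrix


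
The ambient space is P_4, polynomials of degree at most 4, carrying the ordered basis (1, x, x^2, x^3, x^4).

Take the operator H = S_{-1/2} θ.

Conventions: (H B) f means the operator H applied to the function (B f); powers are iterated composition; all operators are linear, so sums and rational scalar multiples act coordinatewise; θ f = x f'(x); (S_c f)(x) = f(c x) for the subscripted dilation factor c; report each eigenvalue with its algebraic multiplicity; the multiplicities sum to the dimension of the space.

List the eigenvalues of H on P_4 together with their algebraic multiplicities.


λ = -1/2 (multiplicity 1), λ = -3/8 (multiplicity 1), λ = 0 (multiplicity 1), λ = 1/4 (multiplicity 1), λ = 1/2 (multiplicity 1)

image of 1: 0
image of x: -(1/2)x
image of x^2: (1/2)x^2
image of x^3: -(3/8)x^3
image of x^4: (1/4)x^4
the matrix is upper triangular; its diagonal is (0, -1/2, 1/2, -3/8, 1/4)
for a triangular matrix the eigenvalues are the diagonal entries, with algebraic multiplicity their repetition count


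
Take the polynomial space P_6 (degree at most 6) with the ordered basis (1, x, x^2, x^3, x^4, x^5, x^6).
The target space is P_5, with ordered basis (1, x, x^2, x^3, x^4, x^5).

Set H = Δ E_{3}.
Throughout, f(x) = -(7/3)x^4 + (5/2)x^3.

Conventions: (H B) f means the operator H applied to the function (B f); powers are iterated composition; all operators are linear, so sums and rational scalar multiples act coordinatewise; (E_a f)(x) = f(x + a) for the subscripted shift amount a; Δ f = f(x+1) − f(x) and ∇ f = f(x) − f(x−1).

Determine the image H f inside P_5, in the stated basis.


E_{3} f = -(7/3)x^4 - (51/2)x^3 - (207/2)x^2 - (369/2)x - 243/2
Δ E_{3} f = -(28/3)x^3 - (181/2)x^2 - (1757/6)x - 1895/6

g(x) = -(28/3)x^3 - (181/2)x^2 - (1757/6)x - 1895/6


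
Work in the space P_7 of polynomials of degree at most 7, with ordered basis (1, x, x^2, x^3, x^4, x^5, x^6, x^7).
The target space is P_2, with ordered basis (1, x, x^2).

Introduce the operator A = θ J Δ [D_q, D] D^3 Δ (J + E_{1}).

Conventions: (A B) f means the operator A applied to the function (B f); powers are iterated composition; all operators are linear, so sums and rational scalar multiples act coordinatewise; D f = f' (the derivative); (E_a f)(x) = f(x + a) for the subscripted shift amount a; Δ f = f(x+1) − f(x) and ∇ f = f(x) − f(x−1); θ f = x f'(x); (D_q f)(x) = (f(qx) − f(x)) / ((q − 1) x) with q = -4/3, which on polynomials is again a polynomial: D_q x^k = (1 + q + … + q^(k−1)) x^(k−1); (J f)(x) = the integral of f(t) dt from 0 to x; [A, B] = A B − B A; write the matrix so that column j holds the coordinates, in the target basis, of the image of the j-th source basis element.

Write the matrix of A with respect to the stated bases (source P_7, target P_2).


image of 1: 0
image of x: 0
image of x^2: 0
image of x^3: 0
image of x^4: 0
image of x^5: 0
image of x^6: -(1400/3)x
image of x^7: (10780/3)x^2 - (9310/3)x
each image's coordinates form column j of the matrix

the matrix is [[0, 0, 0, 0, 0, 0, 0, 0]; [0, 0, 0, 0, 0, 0, -1400/3, -9310/3]; [0, 0, 0, 0, 0, 0, 0, 10780/3]] (rows listed top to bottom)


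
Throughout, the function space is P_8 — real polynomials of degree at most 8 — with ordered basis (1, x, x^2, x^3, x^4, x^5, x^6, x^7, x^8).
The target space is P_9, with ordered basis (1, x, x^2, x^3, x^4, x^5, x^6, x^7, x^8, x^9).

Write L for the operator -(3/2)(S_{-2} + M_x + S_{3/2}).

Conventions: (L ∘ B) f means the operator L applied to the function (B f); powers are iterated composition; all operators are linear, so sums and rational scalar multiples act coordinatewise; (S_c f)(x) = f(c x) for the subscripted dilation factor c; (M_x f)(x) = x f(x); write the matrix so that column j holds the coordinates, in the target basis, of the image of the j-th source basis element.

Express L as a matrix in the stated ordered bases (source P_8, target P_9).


image of 1: -(3/2)x - 3
image of x: -(3/2)x^2 + (3/4)x
image of x^2: -(3/2)x^3 - (75/8)x^2
image of x^3: -(3/2)x^4 + (111/16)x^3
image of x^4: -(3/2)x^5 - (1011/32)x^4
image of x^5: -(3/2)x^6 + (2343/64)x^5
image of x^6: -(3/2)x^7 - (14475/128)x^6
image of x^7: -(3/2)x^8 + (42591/256)x^7
image of x^8: -(3/2)x^9 - (216291/512)x^8
each image's coordinates form column j of the matrix

the matrix is [[-3, 0, 0, 0, 0, 0, 0, 0, 0]; [-3/2, 3/4, 0, 0, 0, 0, 0, 0, 0]; [0, -3/2, -75/8, 0, 0, 0, 0, 0, 0]; [0, 0, -3/2, 111/16, 0, 0, 0, 0, 0]; [0, 0, 0, -3/2, -1011/32, 0, 0, 0, 0]; [0, 0, 0, 0, -3/2, 2343/64, 0, 0, 0]; [0, 0, 0, 0, 0, -3/2, -14475/128, 0, 0]; [0, 0, 0, 0, 0, 0, -3/2, 42591/256, 0]; [0, 0, 0, 0, 0, 0, 0, -3/2, -216291/512]; [0, 0, 0, 0, 0, 0, 0, 0, -3/2]] (rows listed top to bottom)


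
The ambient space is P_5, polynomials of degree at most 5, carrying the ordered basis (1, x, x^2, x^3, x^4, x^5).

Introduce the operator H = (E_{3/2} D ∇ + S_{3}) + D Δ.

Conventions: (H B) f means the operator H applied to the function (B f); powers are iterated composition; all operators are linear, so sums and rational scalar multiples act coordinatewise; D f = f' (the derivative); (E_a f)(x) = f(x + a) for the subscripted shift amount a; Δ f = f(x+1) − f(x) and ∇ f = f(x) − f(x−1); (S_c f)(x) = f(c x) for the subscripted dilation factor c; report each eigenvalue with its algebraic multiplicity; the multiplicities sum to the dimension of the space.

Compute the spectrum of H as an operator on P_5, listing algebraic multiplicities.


λ = 1 (multiplicity 1), λ = 3 (multiplicity 1), λ = 9 (multiplicity 1), λ = 27 (multiplicity 1), λ = 81 (multiplicity 1), λ = 243 (multiplicity 1)

image of 1: 1
image of x: 3x
image of x^2: 9x^2 + 4
image of x^3: 27x^3 + 12x + 9
image of x^4: 81x^4 + 24x^2 + 36x + 17
image of x^5: 243x^5 + 40x^3 + 90x^2 + 85x + 30
the matrix is upper triangular; its diagonal is (1, 3, 9, 27, 81, 243)
for a triangular matrix the eigenvalues are the diagonal entries, with algebraic multiplicity their repetition count


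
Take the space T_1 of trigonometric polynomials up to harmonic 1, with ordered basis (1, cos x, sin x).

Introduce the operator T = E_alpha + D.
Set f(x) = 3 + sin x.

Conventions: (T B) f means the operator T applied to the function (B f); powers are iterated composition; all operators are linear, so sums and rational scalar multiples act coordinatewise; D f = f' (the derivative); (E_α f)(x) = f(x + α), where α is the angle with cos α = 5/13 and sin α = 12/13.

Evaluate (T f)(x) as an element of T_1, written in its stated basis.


E_alpha f = 3 + (12/13)cos x + (5/13)sin x
D f = cos x
(E_alpha + D) f = 3 + (25/13)cos x + (5/13)sin x

the image equals g(x) = 3 + (25/13)cos x + (5/13)sin x


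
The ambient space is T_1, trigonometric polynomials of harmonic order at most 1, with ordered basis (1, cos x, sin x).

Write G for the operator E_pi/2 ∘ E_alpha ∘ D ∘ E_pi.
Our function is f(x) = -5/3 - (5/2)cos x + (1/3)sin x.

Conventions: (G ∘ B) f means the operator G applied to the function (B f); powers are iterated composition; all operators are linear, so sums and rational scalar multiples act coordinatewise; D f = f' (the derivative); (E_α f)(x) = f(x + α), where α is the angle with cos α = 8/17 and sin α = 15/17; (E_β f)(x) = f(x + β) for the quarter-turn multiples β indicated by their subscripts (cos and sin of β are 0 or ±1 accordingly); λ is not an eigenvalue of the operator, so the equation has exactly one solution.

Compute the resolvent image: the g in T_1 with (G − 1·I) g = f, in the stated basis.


g(x) = 5/3 + (35/36)cos x - (9/4)sin x

write g with unknown coordinates in the stated basis and equate coefficients in (G − 1·I) g = f
solving from the highest basis element down gives g = 5/3 + (35/36)cos x - (9/4)sin x
check: G g = -(55/36)cos x - (23/12)sin x
so G g − 1·g = -5/3 - (5/2)cos x + (1/3)sin x = f ✓


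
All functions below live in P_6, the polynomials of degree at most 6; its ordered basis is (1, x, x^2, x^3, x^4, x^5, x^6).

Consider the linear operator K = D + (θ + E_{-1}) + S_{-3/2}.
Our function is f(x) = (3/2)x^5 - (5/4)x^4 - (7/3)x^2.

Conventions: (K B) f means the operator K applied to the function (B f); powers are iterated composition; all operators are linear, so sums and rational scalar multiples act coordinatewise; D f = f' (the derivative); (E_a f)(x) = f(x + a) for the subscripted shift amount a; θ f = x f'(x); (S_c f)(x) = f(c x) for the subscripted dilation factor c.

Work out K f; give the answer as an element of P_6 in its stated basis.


the image equals g(x) = -(153/64)x^5 - (805/64)x^4 + 15x^3 - (139/4)x^2 + (25/2)x - 61/12

D f = (15/2)x^4 - 5x^3 - (14/3)x
θ f = (15/2)x^5 - 5x^4 - (14/3)x^2
E_{-1} f = (3/2)x^5 - (35/4)x^4 + 20x^3 - (149/6)x^2 + (103/6)x - 61/12
(θ + E_{-1}) f = 9x^5 - (55/4)x^4 + 20x^3 - (59/2)x^2 + (103/6)x - 61/12
S_{-3/2} f = -(729/64)x^5 - (405/64)x^4 - (21/4)x^2
(D + (θ + E_{-1}) + S_{-3/2}) f = -(153/64)x^5 - (805/64)x^4 + 15x^3 - (139/4)x^2 + (25/2)x - 61/12


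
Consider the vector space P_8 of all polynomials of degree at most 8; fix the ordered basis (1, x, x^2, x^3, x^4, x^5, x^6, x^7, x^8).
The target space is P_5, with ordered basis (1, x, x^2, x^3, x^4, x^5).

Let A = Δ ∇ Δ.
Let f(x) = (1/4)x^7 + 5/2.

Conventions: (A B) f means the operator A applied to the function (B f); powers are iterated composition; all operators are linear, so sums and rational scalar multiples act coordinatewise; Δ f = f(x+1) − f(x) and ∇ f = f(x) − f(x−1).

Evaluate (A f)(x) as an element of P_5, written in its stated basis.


Δ f = (7/4)x^6 + (21/4)x^5 + (35/4)x^4 + (35/4)x^3 + (21/4)x^2 + (7/4)x + 1/4
∇ Δ f = (21/2)x^5 + (35/2)x^3 + (7/2)x
Δ ∇ Δ f = (105/2)x^4 + 105x^3 + (315/2)x^2 + 105x + 63/2

the result is g(x) = (105/2)x^4 + 105x^3 + (315/2)x^2 + 105x + 63/2


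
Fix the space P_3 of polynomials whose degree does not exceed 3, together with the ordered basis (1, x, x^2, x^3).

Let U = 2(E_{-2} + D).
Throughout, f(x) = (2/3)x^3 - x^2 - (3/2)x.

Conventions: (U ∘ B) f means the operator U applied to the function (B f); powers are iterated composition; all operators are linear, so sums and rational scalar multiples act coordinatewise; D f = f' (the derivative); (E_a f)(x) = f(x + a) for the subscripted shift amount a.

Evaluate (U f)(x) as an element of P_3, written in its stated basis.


g(x) = (4/3)x^3 - 6x^2 + 17x - 47/3

E_{-2} f = (2/3)x^3 - 5x^2 + (21/2)x - 19/3
D f = 2x^2 - 2x - 3/2
(E_{-2} + D) f = (2/3)x^3 - 3x^2 + (17/2)x - 47/6
(2(E_{-2} + D)) f = (4/3)x^3 - 6x^2 + 17x - 47/3


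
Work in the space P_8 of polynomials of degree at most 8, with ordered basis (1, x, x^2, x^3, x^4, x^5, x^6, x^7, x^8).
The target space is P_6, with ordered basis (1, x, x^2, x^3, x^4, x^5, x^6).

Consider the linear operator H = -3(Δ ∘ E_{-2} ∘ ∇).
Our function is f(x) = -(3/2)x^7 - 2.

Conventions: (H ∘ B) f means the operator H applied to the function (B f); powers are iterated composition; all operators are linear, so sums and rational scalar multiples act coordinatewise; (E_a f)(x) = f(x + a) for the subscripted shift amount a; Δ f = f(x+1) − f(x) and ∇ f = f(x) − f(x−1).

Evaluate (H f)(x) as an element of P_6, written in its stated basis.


the result is g(x) = 189x^5 - 1890x^4 + 7875x^3 - 17010x^2 + 18963x - 8694

∇ f = -(21/2)x^6 + (63/2)x^5 - (105/2)x^4 + (105/2)x^3 - (63/2)x^2 + (21/2)x - 3/2
E_{-2} ∇ f = -(21/2)x^6 + (315/2)x^5 - (1995/2)x^4 + (6825/2)x^3 - (13293/2)x^2 + (13965/2)x - 6177/2
Δ E_{-2} ∇ f = -63x^5 + 630x^4 - 2625x^3 + 5670x^2 - 6321x + 2898
(-3(Δ ∘ E_{-2} ∘ ∇)) f = 189x^5 - 1890x^4 + 7875x^3 - 17010x^2 + 18963x - 8694


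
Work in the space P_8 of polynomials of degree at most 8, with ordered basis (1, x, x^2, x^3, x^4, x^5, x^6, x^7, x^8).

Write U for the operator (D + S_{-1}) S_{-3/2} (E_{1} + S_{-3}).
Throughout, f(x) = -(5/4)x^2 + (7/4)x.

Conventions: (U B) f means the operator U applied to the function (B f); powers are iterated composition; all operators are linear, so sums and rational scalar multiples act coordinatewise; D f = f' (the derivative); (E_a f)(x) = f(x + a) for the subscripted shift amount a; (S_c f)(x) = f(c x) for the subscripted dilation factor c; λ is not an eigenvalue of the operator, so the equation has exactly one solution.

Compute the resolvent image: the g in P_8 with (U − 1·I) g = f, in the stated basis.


write g with unknown coordinates in the stated basis and equate coefficients in (U − 1·I) g = f
solving from the highest basis element down gives g = -(5/86)x^2 - (781/688)x + 761/172
check: U g = -(225/172)x^2 + (423/688)x + 761/172
so U g − 1·g = -(5/4)x^2 + (7/4)x = f ✓

the image equals g(x) = -(5/86)x^2 - (781/688)x + 761/172


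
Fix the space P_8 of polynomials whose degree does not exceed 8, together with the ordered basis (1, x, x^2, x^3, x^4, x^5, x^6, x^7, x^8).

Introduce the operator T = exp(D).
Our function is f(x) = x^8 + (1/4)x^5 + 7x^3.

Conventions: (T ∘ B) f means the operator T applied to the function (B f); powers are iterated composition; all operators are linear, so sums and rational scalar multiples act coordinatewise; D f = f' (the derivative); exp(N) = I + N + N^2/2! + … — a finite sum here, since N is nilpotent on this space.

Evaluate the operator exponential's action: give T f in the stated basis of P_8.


order-1 term: 8x^7 + (5/4)x^4 + 21x^2
order-2 term: 28x^6 + (5/2)x^3 + 21x
order-3 term: 56x^5 + (5/2)x^2 + 7
order-4 term: 70x^4 + (5/4)x
order-5 term: 56x^3 + 1/4
order-6 term: 28x^2
order-7 term: 8x
order-8 term: 1
the series for exp(D) f terminates at order 8
exp(D) f = x^8 + 8x^7 + 28x^6 + (225/4)x^5 + (285/4)x^4 + (131/2)x^3 + (103/2)x^2 + (121/4)x + 33/4

the result is g(x) = x^8 + 8x^7 + 28x^6 + (225/4)x^5 + (285/4)x^4 + (131/2)x^3 + (103/2)x^2 + (121/4)x + 33/4


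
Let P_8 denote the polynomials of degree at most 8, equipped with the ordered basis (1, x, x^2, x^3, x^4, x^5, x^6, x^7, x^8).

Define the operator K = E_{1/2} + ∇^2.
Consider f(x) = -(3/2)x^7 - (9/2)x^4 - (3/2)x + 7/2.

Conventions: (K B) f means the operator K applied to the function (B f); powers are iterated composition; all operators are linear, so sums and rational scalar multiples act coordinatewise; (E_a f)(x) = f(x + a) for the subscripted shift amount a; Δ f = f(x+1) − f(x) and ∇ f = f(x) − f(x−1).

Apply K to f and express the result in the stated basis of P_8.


the result is g(x) = -(3/2)x^7 - (21/4)x^6 - (567/8)x^5 + (4863/16)x^4 - (23913/32)x^3 + (56529/64)x^2 - (70005/128)x + 32885/256

E_{1/2} f = -(3/2)x^7 - (21/4)x^6 - (63/8)x^5 - (177/16)x^4 - (393/32)x^3 - (495/64)x^2 - (501/128)x + 629/256
∇ f = -(21/2)x^6 + (63/2)x^5 - (105/2)x^4 + (69/2)x^3 - (9/2)x^2 - (15/2)x + 3/2
∇ ∇ f = -63x^5 + 315x^4 - 735x^3 + 891x^2 - 543x + 126
(E_{1/2} + ∇^2) f = -(3/2)x^7 - (21/4)x^6 - (567/8)x^5 + (4863/16)x^4 - (23913/32)x^3 + (56529/64)x^2 - (70005/128)x + 32885/256


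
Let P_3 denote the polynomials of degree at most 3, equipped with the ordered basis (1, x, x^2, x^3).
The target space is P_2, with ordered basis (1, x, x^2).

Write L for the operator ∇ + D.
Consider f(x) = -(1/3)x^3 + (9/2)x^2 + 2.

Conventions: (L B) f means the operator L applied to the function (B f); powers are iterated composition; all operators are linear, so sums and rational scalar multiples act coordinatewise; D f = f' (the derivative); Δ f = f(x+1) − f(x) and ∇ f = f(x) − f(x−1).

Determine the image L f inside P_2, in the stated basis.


∇ f = -x^2 + 10x - 29/6
D f = -x^2 + 9x
(∇ + D) f = -2x^2 + 19x - 29/6

the image equals g(x) = -2x^2 + 19x - 29/6


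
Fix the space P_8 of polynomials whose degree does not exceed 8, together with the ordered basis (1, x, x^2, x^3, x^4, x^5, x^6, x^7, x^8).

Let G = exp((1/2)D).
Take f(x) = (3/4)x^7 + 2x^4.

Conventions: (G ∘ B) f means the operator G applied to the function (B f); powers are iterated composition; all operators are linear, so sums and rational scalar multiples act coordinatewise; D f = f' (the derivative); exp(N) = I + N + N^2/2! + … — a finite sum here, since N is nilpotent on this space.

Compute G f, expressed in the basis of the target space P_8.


the result is g(x) = (3/4)x^7 + (21/8)x^6 + (63/16)x^5 + (169/32)x^4 + (361/64)x^3 + (447/128)x^2 + (277/256)x + 67/512

order-1 term: (21/8)x^6 + 4x^3
order-2 term: (63/16)x^5 + 3x^2
order-3 term: (105/32)x^4 + x
order-4 term: (105/64)x^3 + 1/8
order-5 term: (63/128)x^2
order-6 term: (21/256)x
order-7 term: 3/512
the series for exp((1/2)D) f terminates at order 7
exp((1/2)D) f = (3/4)x^7 + (21/8)x^6 + (63/16)x^5 + (169/32)x^4 + (361/64)x^3 + (447/128)x^2 + (277/256)x + 67/512


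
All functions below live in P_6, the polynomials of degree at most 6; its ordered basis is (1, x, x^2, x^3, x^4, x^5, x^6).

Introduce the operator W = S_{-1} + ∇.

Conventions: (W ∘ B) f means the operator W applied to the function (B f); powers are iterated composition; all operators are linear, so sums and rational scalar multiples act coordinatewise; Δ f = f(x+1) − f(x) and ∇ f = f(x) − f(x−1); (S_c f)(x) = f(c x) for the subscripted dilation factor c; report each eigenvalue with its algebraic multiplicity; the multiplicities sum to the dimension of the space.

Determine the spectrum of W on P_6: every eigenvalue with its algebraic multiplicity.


image of 1: 1
image of x: -x + 1
image of x^2: x^2 + 2x - 1
image of x^3: -x^3 + 3x^2 - 3x + 1
image of x^4: x^4 + 4x^3 - 6x^2 + 4x - 1
image of x^5: -x^5 + 5x^4 - 10x^3 + 10x^2 - 5x + 1
image of x^6: x^6 + 6x^5 - 15x^4 + 20x^3 - 15x^2 + 6x - 1
the matrix is upper triangular; its diagonal is (1, -1, 1, -1, 1, -1, 1)
for a triangular matrix the eigenvalues are the diagonal entries, with algebraic multiplicity their repetition count

λ = -1 (multiplicity 3), λ = 1 (multiplicity 4)


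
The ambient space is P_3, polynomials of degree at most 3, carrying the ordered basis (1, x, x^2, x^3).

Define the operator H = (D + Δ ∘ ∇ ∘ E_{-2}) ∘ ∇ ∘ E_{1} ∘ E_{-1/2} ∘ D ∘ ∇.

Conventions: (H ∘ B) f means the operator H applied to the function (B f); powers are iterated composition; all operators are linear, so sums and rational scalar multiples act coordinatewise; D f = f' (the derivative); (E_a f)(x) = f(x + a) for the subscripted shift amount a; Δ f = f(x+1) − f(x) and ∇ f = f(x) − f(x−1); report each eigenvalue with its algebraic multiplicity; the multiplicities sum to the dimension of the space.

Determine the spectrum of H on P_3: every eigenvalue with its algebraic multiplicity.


image of 1: 0
image of x: 0
image of x^2: 0
image of x^3: 0
the matrix is upper triangular; its diagonal is (0, 0, 0, 0)
for a triangular matrix the eigenvalues are the diagonal entries, with algebraic multiplicity their repetition count

λ = 0 (multiplicity 4)


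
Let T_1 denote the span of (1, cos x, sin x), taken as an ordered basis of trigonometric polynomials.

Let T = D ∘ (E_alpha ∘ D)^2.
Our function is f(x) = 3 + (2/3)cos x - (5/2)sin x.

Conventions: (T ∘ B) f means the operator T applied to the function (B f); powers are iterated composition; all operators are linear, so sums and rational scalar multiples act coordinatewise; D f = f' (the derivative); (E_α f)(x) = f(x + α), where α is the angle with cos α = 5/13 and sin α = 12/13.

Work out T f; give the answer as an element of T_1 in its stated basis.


D f = -(5/2)cos x - (2/3)sin x
E_alpha D f = -(41/26)cos x + (80/39)sin x
D (E_alpha ∘ D) f = (80/39)cos x + (41/26)sin x
E_alpha D (E_alpha ∘ D) f = (1138/507)cos x - (435/338)sin x
D (E_alpha ∘ D)^2 f = -(435/338)cos x - (1138/507)sin x

g(x) = -(435/338)cos x - (1138/507)sin x


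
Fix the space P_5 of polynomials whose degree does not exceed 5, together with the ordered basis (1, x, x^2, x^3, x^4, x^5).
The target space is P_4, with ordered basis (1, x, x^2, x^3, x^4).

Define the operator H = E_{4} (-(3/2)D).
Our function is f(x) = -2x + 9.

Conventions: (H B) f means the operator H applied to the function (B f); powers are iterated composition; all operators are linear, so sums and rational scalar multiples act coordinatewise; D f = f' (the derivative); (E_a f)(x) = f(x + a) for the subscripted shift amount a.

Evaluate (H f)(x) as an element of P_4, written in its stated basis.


g(x) = 3

D f = -2
(-(3/2)D) f = 3
E_{4} (-(3/2)D) f = 3


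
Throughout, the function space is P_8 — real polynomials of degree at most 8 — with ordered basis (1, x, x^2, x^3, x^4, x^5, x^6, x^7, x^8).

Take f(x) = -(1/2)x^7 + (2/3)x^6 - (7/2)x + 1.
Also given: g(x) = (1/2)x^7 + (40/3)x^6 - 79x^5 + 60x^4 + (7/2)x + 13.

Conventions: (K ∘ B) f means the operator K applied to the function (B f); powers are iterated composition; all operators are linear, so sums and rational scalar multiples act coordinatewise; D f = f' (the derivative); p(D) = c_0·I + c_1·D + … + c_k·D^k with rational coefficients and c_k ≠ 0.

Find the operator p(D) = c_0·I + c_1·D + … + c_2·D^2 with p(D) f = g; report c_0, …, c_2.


c_0 = -1, c_1 = -4, c_2 = 3

D^0 f = -(1/2)x^7 + (2/3)x^6 - (7/2)x + 1
D^1 f = -(7/2)x^6 + 4x^5 - 7/2
D^2 f = -21x^5 + 20x^4
matching coefficients of g against c_0 f + c_1 Df + … from the top degree down determines the c_i
solution: c_0 = -1, c_1 = -4, c_2 = 3


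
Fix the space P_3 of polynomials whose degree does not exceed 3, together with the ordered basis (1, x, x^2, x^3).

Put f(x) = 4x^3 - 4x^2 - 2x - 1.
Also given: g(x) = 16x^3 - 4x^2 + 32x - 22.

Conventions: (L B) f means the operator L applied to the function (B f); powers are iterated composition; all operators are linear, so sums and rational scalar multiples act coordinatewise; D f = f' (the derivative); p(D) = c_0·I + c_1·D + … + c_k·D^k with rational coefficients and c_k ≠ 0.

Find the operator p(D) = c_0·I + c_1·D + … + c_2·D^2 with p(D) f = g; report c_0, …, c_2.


c_0 = 4, c_1 = 1, c_2 = 2

D^0 f = 4x^3 - 4x^2 - 2x - 1
D^1 f = 12x^2 - 8x - 2
D^2 f = 24x - 8
matching coefficients of g against c_0 f + c_1 Df + … from the top degree down determines the c_i
solution: c_0 = 4, c_1 = 1, c_2 = 2


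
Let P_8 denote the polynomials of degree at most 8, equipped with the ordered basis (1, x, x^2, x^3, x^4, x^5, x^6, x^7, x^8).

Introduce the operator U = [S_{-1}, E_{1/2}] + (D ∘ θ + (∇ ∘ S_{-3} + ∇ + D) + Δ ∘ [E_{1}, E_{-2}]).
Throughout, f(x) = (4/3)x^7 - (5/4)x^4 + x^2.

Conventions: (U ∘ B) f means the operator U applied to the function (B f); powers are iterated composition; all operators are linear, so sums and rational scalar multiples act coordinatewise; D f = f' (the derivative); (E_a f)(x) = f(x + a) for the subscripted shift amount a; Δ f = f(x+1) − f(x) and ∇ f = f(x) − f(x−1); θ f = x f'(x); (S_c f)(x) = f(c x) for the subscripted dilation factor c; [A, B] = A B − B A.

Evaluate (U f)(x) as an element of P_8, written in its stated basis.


the result is g(x) = -(60956/3)x^6 + 61208x^5 - (306005/3)x^4 + (304750/3)x^3 - (242365/4)x^2 + (240215/12)x - 135463/48

E_{1/2} f = (4/3)x^7 + (14/3)x^6 + 7x^5 + (55/12)x^4 + (5/12)x^3 + (25/48)x + 35/192
S_{-1} E_{1/2} f = -(4/3)x^7 + (14/3)x^6 - 7x^5 + (55/12)x^4 - (5/12)x^3 - (25/48)x + 35/192
S_{-1} f = -(4/3)x^7 - (5/4)x^4 + x^2
E_{1/2} S_{-1} f = -(4/3)x^7 - (14/3)x^6 - 7x^5 - (85/12)x^4 - (65/12)x^3 - (7/4)x^2 + (11/48)x + 31/192
[S_{-1}, E_{1/2}] f = (28/3)x^6 + (35/3)x^4 + 5x^3 + (7/4)x^2 - (3/4)x + 1/48
θ f = (28/3)x^7 - 5x^4 + 2x^2
D θ f = (196/3)x^6 - 20x^3 + 4x
S_{-3} f = -2916x^7 - (405/4)x^4 + 9x^2
∇ S_{-3} f = -20412x^6 + 61236x^5 - 102060x^4 + 101655x^3 - (121257/2)x^2 + 20025x - 11295/4
∇ f = (28/3)x^6 - 28x^5 + (140/3)x^4 - (155/3)x^3 + (71/2)x^2 - (37/3)x + 19/12
D f = (28/3)x^6 - 5x^3 + 2x
(∇ ∘ S_{-3} + ∇ + D) f = -(61180/3)x^6 + 61208x^5 - (306040/3)x^4 + (304795/3)x^3 - 60593x^2 + (60044/3)x - 16933/6
E_{-2} f = (4/3)x^7 - (56/3)x^6 + 112x^5 - (4495/12)x^4 + (2270/3)x^3 - 925x^2 + (1900/3)x - 560/3
E_{1} E_{-2} f = (4/3)x^7 - (28/3)x^6 + 28x^5 - (575/12)x^4 + (155/3)x^3 - (69/2)x^2 + (37/3)x - 19/12
E_{1} f = (4/3)x^7 + (28/3)x^6 + 28x^5 + (545/12)x^4 + (125/3)x^3 + (43/2)x^2 + (19/3)x + 13/12
E_{-2} E_{1} f = (4/3)x^7 - (28/3)x^6 + 28x^5 - (575/12)x^4 + (155/3)x^3 - (69/2)x^2 + (37/3)x - 19/12
[E_{1}, E_{-2}] f = 0
Δ [E_{1}, E_{-2}] f = 0
(D ∘ θ + (∇ ∘ S_{-3} + ∇ + D) + Δ ∘ [E_{1}, E_{-2}]) f = -20328x^6 + 61208x^5 - (306040/3)x^4 + (304735/3)x^3 - 60593x^2 + (60056/3)x - 16933/6
([S_{-1}, E_{1/2}] + (D ∘ θ + (∇ ∘ S_{-3} + ∇ + D) + Δ ∘ [E_{1}, E_{-2}])) f = -(60956/3)x^6 + 61208x^5 - (306005/3)x^4 + (304750/3)x^3 - (242365/4)x^2 + (240215/12)x - 135463/48


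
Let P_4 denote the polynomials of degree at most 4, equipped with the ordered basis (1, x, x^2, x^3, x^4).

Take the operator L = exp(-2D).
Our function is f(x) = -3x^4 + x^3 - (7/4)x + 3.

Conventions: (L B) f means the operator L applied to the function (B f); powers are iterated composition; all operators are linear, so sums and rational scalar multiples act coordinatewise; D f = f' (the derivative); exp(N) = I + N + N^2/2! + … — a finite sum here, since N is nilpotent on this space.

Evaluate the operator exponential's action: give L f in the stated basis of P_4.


order-1 term: 24x^3 - 6x^2 + 7/2
order-2 term: -72x^2 + 12x
order-3 term: 96x - 8
order-4 term: -48
the series for exp(-2D) f terminates at order 4
exp(-2D) f = -3x^4 + 25x^3 - 78x^2 + (425/4)x - 99/2

g(x) = -3x^4 + 25x^3 - 78x^2 + (425/4)x - 99/2


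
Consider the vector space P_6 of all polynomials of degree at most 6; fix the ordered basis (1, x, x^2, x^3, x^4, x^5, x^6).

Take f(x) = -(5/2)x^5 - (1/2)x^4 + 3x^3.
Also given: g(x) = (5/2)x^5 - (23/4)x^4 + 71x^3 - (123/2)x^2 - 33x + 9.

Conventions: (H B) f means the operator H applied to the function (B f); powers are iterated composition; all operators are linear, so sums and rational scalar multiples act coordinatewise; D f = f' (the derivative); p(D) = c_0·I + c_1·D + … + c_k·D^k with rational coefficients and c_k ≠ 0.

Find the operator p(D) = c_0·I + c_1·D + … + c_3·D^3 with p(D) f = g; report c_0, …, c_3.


c_0 = -1, c_1 = 1/2, c_2 = -3/2, c_3 = 1/2

D^0 f = -(5/2)x^5 - (1/2)x^4 + 3x^3
D^1 f = -(25/2)x^4 - 2x^3 + 9x^2
D^2 f = -50x^3 - 6x^2 + 18x
D^3 f = -150x^2 - 12x + 18
matching coefficients of g against c_0 f + c_1 Df + … from the top degree down determines the c_i
solution: c_0 = -1, c_1 = 1/2, c_2 = -3/2, c_3 = 1/2


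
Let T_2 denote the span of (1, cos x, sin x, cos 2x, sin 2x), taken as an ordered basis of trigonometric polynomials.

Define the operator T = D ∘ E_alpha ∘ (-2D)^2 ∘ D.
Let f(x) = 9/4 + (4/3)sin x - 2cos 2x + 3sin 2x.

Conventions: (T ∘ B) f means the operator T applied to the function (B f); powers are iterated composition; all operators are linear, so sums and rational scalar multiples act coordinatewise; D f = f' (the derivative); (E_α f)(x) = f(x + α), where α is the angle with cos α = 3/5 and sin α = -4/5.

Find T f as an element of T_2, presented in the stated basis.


D f = (4/3)cos x + 6cos 2x + 4sin 2x
D D f = -(4/3)sin x + 8cos 2x - 12sin 2x
(-2D) D f = (8/3)sin x - 16cos 2x + 24sin 2x
D (-2D) D f = (8/3)cos x + 48cos 2x + 32sin 2x
(-2D) (-2D) D f = -(16/3)cos x - 96cos 2x - 64sin 2x
E_alpha (-2D)^2 D f = -(16/5)cos x - (64/15)sin x + (2208/25)cos 2x - (1856/25)sin 2x
D E_alpha (-2D)^2 D f = -(64/15)cos x + (16/5)sin x - (3712/25)cos 2x - (4416/25)sin 2x

g(x) = -(64/15)cos x + (16/5)sin x - (3712/25)cos 2x - (4416/25)sin 2x


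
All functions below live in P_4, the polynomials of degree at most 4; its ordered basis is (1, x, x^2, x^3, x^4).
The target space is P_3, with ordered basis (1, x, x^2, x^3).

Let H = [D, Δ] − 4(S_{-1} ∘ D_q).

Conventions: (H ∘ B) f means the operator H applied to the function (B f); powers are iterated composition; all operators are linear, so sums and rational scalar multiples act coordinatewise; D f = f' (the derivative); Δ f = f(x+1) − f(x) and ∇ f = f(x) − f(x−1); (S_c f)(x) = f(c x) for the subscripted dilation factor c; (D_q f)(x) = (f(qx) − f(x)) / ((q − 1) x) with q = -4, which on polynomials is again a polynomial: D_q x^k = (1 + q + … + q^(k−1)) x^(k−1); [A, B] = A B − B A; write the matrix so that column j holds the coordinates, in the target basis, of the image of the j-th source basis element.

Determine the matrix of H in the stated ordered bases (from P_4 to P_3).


image of 1: 0
image of x: -4
image of x^2: -12x
image of x^3: -52x^2
image of x^4: -204x^3
each image's coordinates form column j of the matrix

the matrix is [[0, -4, 0, 0, 0]; [0, 0, -12, 0, 0]; [0, 0, 0, -52, 0]; [0, 0, 0, 0, -204]] (rows listed top to bottom)


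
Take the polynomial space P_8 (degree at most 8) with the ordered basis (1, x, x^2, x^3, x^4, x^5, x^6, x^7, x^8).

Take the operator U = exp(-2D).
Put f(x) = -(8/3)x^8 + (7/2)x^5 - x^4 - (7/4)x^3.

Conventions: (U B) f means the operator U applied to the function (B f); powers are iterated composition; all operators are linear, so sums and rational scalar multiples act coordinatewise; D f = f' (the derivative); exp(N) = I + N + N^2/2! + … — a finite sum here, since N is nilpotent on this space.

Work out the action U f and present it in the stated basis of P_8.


g(x) = -(8/3)x^8 + (128/3)x^7 - (896/3)x^6 + (7189/6)x^5 - (9068/3)x^4 + (59099/12)x^3 - (30433/6)x^2 + (9065/3)x - 2390/3

order-1 term: (128/3)x^7 - 35x^4 + 8x^3 + (21/2)x^2
order-2 term: -(896/3)x^6 + 140x^3 - 24x^2 - 21x
order-3 term: (3584/3)x^5 - 280x^2 + 32x + 14
order-4 term: -(8960/3)x^4 + 280x - 16
order-5 term: (14336/3)x^3 - 112
order-6 term: -(14336/3)x^2
order-7 term: (8192/3)x
order-8 term: -2048/3
the series for exp(-2D) f terminates at order 8
exp(-2D) f = -(8/3)x^8 + (128/3)x^7 - (896/3)x^6 + (7189/6)x^5 - (9068/3)x^4 + (59099/12)x^3 - (30433/6)x^2 + (9065/3)x - 2390/3


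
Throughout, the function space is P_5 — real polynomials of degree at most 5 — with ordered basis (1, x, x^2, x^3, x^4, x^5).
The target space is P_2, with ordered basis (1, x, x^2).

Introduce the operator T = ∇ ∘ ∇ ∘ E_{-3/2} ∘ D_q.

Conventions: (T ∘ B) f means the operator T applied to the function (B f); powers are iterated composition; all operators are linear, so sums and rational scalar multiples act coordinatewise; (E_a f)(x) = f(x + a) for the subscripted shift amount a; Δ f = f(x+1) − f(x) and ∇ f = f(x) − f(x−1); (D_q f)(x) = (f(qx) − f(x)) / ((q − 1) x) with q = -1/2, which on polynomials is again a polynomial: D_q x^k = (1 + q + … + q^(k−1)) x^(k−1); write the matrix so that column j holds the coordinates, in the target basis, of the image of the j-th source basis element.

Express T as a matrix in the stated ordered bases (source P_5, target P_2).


image of 1: 0
image of x: 0
image of x^2: 0
image of x^3: 3/2
image of x^4: (15/4)x - 75/8
image of x^5: (33/4)x^2 - (165/4)x + 847/16
each image's coordinates form column j of the matrix

the matrix is [[0, 0, 0, 3/2, -75/8, 847/16]; [0, 0, 0, 0, 15/4, -165/4]; [0, 0, 0, 0, 0, 33/4]] (rows listed top to bottom)


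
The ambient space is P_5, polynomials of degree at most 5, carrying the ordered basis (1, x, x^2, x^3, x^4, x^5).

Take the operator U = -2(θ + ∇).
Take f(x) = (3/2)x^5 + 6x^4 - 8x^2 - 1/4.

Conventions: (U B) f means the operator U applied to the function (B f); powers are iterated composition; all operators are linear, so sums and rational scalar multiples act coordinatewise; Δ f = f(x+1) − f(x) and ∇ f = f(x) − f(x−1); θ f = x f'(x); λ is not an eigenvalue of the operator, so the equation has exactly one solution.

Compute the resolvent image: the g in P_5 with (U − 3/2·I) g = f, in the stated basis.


the image equals g(x) = -(3/23)x^5 - (216/437)x^4 + (392/2185)x^3 + (15736/24035)x^2 + (53236/168245)x - 35873/336490

write g with unknown coordinates in the stated basis and equate coefficients in (U − 3/2·I) g = f
solving from the highest basis element down gives g = -(3/23)x^5 - (216/437)x^4 + (392/2185)x^3 + (15736/24035)x^2 + (53236/168245)x - 35873/336490
check: U g = (30/23)x^5 + (2298/437)x^4 + (588/2185)x^3 - (168676/24035)x^2 + (79854/168245)x - 68966/168245
so U g − 3/2·g = (3/2)x^5 + 6x^4 - 8x^2 - 1/4 = f ✓


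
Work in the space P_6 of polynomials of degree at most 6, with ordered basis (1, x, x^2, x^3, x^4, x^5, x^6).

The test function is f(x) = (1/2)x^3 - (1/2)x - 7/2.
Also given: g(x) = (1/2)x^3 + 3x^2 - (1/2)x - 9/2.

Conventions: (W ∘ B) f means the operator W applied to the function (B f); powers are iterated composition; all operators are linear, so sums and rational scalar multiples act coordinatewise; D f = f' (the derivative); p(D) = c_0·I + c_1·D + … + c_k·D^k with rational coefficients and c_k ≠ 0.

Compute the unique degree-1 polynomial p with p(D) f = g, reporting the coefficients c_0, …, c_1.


D^0 f = (1/2)x^3 - (1/2)x - 7/2
D^1 f = (3/2)x^2 - 1/2
matching coefficients of g against c_0 f + c_1 Df + … from the top degree down determines the c_i
solution: c_0 = 1, c_1 = 2

c_0 = 1, c_1 = 2


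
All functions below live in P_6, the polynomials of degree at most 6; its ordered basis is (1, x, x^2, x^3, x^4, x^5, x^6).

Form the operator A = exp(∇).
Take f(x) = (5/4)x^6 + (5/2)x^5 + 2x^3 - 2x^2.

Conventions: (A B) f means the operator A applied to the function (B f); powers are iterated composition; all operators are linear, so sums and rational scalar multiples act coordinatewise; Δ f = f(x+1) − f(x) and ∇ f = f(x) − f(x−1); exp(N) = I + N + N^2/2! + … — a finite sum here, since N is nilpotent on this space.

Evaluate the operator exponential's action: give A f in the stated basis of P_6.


order-1 term: (15/2)x^5 - (25/4)x^4 + (49/4)x^2 - 15x + 21/4
order-2 term: (75/4)x^4 - 50x^3 + (225/4)x^2 - 19x - 27/4
order-3 term: 25x^3 - (175/2)x^2 + (225/2)x - 48
order-4 term: (75/4)x^2 - (125/2)x + 225/4
order-5 term: (15/2)x - 65/4
order-6 term: 5/4
the series for exp(∇) f terminates at order 6
exp(∇) f = (5/4)x^6 + 10x^5 + (25/2)x^4 - 23x^3 - (9/4)x^2 + (47/2)x - 33/4

the image equals g(x) = (5/4)x^6 + 10x^5 + (25/2)x^4 - 23x^3 - (9/4)x^2 + (47/2)x - 33/4


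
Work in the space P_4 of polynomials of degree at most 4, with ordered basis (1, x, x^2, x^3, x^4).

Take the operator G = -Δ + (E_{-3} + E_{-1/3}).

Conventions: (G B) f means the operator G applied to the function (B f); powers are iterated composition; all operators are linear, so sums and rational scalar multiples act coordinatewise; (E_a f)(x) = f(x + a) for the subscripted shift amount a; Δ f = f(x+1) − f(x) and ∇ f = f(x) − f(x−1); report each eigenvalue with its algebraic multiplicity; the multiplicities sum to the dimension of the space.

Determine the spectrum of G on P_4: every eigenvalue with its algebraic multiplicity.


image of 1: 2
image of x: 2x - 13/3
image of x^2: 2x^2 - (26/3)x + 73/9
image of x^3: 2x^3 - 13x^2 + (73/3)x - 757/27
image of x^4: 2x^4 - (52/3)x^3 + (146/3)x^2 - (3028/27)x + 6481/81
the matrix is upper triangular; its diagonal is (2, 2, 2, 2, 2)
for a triangular matrix the eigenvalues are the diagonal entries, with algebraic multiplicity their repetition count

λ = 2 (multiplicity 5)


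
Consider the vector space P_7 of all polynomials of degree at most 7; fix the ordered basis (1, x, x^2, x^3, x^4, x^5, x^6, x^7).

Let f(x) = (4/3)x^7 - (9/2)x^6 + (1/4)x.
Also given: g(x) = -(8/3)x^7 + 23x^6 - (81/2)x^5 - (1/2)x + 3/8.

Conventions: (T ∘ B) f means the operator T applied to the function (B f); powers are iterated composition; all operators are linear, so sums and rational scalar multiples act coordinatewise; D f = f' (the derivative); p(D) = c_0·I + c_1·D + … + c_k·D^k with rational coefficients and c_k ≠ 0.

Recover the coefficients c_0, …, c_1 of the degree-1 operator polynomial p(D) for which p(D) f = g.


D^0 f = (4/3)x^7 - (9/2)x^6 + (1/4)x
D^1 f = (28/3)x^6 - 27x^5 + 1/4
matching coefficients of g against c_0 f + c_1 Df + … from the top degree down determines the c_i
solution: c_0 = -2, c_1 = 3/2

p(D) = -2·I + (3/2)·D, i.e. c_0 = -2, c_1 = 3/2


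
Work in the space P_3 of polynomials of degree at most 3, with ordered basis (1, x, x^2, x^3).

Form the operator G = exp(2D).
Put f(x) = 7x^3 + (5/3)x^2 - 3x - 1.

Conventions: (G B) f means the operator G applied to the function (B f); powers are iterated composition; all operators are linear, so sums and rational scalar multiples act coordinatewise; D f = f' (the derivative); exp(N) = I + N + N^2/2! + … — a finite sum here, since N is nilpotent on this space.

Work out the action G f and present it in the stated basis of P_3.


the result is g(x) = 7x^3 + (131/3)x^2 + (263/3)x + 167/3

order-1 term: 42x^2 + (20/3)x - 6
order-2 term: 84x + 20/3
order-3 term: 56
the series for exp(2D) f terminates at order 3
exp(2D) f = 7x^3 + (131/3)x^2 + (263/3)x + 167/3


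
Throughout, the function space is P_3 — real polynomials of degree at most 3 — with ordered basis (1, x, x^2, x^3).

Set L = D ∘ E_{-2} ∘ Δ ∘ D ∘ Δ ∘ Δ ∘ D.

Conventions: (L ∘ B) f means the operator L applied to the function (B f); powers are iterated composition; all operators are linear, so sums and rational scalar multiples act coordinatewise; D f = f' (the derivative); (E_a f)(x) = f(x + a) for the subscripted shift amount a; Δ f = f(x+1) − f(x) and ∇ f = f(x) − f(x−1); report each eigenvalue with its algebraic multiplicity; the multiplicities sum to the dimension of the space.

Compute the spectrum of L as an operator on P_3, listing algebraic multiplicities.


image of 1: 0
image of x: 0
image of x^2: 0
image of x^3: 0
the matrix is upper triangular; its diagonal is (0, 0, 0, 0)
for a triangular matrix the eigenvalues are the diagonal entries, with algebraic multiplicity their repetition count

λ = 0 (multiplicity 4)


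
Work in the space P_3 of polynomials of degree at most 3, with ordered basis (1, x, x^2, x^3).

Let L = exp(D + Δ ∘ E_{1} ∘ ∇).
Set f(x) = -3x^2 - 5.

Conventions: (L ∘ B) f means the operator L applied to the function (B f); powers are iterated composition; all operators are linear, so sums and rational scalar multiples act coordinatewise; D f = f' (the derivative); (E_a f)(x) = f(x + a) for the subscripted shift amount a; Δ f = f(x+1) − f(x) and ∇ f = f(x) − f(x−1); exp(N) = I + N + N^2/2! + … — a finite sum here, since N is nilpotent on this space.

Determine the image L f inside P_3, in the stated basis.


order-1 term: -6x - 6
order-2 term: -3
the series for exp(D + Δ ∘ E_{1} ∘ ∇) f terminates at order 2
exp(D + Δ ∘ E_{1} ∘ ∇) f = -3x^2 - 6x - 14

the result is g(x) = -3x^2 - 6x - 14


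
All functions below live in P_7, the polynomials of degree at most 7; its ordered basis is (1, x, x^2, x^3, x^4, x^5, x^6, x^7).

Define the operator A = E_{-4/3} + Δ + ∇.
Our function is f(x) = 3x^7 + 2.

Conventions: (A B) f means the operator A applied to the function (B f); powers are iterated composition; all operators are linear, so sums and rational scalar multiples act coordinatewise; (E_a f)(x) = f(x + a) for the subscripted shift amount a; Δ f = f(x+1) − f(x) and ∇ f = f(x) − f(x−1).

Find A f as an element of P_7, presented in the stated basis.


E_{-4/3} f = 3x^7 - 28x^6 + 112x^5 - (2240/9)x^4 + (8960/27)x^3 - (7168/27)x^2 + (28672/243)x - 14926/729
Δ f = 21x^6 + 63x^5 + 105x^4 + 105x^3 + 63x^2 + 21x + 3
∇ f = 21x^6 - 63x^5 + 105x^4 - 105x^3 + 63x^2 - 21x + 3
(E_{-4/3} + Δ + ∇) f = 3x^7 + 14x^6 + 112x^5 - (350/9)x^4 + (8960/27)x^3 - (3766/27)x^2 + (28672/243)x - 10552/729

the image equals g(x) = 3x^7 + 14x^6 + 112x^5 - (350/9)x^4 + (8960/27)x^3 - (3766/27)x^2 + (28672/243)x - 10552/729
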